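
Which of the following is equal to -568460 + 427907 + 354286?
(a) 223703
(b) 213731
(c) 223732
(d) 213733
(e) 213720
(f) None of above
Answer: d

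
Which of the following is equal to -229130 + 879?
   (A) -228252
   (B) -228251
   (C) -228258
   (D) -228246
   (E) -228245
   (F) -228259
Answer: B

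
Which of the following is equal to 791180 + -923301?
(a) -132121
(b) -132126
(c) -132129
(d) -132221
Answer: a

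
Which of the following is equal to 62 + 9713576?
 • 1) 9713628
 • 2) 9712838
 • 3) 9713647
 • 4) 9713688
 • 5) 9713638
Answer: 5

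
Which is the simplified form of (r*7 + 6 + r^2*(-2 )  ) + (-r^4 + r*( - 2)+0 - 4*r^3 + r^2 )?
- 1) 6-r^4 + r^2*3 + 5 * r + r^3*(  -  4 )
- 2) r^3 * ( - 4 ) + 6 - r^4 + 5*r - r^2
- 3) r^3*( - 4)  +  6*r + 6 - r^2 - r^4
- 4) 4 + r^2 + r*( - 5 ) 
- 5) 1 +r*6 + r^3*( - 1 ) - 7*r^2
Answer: 2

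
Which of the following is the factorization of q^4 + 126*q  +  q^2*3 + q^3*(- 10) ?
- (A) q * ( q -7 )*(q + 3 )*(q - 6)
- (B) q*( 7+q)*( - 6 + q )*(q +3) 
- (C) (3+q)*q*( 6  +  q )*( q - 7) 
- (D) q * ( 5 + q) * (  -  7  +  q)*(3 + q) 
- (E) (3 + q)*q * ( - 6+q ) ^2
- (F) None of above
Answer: A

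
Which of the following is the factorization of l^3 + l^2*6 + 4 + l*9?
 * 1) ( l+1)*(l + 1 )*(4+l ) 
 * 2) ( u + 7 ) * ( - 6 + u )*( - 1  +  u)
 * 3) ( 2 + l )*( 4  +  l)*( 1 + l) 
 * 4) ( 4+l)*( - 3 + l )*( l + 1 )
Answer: 1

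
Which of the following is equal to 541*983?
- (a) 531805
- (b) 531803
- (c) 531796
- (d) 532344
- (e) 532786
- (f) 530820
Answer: b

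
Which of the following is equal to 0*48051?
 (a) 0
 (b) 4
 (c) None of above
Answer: a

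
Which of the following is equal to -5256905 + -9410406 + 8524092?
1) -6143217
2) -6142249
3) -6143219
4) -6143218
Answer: 3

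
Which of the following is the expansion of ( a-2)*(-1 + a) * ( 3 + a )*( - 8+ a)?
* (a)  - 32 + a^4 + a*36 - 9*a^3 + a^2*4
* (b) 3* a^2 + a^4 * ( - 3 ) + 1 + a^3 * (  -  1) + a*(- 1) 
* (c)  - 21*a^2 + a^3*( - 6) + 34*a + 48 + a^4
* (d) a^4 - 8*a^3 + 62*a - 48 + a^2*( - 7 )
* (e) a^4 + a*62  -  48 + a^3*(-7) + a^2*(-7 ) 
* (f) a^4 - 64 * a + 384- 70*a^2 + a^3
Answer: d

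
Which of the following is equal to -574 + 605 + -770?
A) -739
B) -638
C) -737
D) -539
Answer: A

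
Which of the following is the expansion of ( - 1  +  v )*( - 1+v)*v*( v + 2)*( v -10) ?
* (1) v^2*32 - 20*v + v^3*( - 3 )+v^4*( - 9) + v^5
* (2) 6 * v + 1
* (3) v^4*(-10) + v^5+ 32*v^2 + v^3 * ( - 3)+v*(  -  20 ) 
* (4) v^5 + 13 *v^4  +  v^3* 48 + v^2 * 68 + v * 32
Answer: 3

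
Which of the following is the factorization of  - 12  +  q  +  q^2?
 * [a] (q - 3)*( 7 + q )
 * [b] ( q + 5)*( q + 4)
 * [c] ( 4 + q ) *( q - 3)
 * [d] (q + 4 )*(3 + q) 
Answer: c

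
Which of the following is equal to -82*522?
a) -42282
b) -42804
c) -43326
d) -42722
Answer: b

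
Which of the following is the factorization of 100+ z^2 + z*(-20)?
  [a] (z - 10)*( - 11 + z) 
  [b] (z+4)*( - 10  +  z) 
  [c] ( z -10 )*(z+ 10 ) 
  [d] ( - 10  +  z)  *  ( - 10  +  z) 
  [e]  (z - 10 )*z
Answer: d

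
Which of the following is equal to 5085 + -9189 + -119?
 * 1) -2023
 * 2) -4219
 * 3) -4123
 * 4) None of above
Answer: 4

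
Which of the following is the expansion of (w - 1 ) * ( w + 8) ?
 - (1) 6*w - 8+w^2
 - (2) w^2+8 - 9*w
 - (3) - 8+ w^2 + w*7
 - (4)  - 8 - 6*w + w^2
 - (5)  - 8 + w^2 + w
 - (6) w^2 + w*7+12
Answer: 3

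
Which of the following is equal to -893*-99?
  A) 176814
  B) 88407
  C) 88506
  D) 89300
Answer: B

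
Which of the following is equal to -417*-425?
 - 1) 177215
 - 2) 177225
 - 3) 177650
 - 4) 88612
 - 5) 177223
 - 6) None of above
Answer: 2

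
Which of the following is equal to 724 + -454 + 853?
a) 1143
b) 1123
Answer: b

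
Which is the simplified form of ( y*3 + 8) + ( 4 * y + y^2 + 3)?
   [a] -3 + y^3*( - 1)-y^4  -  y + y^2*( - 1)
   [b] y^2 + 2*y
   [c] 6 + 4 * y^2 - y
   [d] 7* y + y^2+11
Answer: d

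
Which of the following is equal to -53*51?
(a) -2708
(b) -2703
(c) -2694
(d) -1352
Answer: b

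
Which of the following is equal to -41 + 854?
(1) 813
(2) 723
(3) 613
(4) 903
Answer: 1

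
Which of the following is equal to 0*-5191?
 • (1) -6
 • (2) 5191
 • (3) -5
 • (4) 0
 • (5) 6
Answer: 4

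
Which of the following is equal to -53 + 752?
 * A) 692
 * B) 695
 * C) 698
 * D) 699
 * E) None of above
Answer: D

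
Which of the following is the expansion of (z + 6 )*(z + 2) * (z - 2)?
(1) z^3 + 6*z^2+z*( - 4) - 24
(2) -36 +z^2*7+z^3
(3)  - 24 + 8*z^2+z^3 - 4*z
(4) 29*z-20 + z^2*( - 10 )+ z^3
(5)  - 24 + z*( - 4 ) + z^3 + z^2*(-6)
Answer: 1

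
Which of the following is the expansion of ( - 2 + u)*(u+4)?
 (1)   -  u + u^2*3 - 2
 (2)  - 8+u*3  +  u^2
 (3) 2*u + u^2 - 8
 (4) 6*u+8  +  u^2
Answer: 3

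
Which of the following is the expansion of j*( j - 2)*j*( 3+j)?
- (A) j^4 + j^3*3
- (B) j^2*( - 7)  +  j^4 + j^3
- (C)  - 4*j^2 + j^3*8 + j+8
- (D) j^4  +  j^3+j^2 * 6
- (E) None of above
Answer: E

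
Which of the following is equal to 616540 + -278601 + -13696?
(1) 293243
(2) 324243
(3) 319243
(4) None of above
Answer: 2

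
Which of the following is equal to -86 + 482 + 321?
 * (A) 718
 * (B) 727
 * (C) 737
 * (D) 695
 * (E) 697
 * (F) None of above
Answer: F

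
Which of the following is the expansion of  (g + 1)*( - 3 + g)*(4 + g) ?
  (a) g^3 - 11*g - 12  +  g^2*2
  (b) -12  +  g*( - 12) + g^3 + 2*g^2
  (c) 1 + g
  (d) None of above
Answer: a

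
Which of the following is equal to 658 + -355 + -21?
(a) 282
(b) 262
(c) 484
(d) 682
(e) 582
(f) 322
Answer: a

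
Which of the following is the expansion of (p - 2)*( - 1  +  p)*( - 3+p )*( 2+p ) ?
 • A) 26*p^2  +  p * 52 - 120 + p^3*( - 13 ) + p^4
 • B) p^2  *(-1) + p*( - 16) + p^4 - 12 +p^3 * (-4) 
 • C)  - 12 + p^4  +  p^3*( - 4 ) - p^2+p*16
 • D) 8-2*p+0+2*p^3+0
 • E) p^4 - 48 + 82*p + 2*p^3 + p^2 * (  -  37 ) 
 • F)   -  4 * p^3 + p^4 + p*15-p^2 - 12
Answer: C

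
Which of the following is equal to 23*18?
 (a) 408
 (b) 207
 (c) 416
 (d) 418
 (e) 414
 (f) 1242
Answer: e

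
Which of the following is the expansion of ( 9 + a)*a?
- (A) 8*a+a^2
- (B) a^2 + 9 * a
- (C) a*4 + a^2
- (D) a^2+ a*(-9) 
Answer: B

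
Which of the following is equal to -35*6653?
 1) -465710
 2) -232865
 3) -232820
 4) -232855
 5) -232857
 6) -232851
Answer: 4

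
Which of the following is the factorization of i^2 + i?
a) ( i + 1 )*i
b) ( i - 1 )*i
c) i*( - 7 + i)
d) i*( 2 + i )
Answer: a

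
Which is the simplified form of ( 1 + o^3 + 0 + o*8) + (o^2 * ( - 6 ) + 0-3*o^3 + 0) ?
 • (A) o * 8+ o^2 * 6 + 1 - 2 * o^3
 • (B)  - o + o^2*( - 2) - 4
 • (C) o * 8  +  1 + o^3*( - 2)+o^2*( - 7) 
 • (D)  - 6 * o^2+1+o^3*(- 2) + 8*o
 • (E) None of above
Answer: D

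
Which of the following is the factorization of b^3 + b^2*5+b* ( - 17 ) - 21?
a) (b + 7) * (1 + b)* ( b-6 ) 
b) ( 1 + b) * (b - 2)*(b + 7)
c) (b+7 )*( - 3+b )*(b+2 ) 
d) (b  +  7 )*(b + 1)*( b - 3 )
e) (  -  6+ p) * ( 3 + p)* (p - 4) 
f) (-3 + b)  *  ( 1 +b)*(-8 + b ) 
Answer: d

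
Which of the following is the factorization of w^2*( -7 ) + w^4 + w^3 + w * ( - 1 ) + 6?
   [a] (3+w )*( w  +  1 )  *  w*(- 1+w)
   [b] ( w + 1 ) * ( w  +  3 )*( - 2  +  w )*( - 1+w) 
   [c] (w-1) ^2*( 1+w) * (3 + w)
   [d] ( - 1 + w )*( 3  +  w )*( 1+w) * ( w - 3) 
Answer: b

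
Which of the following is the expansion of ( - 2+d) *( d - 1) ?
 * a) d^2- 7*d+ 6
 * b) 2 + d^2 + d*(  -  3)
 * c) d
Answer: b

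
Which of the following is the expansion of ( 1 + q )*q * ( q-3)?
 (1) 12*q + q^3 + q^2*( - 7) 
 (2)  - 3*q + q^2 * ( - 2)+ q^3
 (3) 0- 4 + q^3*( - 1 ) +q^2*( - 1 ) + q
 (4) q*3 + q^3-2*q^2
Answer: 2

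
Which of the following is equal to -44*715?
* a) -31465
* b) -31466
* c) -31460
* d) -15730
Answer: c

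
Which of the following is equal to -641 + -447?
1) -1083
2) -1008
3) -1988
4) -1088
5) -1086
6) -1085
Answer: 4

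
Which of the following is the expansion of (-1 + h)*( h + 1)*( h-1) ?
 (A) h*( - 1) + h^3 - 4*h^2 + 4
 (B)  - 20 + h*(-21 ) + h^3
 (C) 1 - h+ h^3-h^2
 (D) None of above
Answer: C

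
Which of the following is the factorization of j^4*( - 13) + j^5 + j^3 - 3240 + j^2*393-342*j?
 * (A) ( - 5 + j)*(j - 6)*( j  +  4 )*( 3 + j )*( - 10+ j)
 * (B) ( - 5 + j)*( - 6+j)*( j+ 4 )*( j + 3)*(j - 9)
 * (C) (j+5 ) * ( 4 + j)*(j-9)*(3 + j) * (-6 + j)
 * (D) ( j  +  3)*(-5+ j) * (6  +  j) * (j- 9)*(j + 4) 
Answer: B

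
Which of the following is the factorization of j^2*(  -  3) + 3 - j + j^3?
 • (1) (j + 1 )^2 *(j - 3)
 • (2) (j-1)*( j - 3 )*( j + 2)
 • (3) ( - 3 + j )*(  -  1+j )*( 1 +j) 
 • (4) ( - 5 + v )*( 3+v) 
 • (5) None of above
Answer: 3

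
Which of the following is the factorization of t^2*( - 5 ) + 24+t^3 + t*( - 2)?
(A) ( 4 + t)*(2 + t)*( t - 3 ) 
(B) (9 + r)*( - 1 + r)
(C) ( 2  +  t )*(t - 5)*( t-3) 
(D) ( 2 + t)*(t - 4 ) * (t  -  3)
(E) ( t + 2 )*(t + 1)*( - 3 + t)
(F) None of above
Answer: D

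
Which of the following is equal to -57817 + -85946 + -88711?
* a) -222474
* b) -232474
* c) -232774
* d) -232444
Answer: b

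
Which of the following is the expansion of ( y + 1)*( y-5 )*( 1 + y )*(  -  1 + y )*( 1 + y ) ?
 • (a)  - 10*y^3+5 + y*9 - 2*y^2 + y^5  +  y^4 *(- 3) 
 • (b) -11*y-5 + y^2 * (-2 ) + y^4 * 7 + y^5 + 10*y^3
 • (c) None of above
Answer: a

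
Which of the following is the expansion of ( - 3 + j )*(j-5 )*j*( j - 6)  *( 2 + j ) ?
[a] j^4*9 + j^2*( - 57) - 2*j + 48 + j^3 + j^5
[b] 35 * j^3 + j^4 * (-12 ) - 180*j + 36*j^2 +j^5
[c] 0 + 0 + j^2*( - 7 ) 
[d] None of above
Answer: b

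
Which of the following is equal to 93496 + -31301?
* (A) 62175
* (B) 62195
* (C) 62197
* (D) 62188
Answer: B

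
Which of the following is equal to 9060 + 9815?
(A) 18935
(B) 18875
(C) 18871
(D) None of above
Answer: B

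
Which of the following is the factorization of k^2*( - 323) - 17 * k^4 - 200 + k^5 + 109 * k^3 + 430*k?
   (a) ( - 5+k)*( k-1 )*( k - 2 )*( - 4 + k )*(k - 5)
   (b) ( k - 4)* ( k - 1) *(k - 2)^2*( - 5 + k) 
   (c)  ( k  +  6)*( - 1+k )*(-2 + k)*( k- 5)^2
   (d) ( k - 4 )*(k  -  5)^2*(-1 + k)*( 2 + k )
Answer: a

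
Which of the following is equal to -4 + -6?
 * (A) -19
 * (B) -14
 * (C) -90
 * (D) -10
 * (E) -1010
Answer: D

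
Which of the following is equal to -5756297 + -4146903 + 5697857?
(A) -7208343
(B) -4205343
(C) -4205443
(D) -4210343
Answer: B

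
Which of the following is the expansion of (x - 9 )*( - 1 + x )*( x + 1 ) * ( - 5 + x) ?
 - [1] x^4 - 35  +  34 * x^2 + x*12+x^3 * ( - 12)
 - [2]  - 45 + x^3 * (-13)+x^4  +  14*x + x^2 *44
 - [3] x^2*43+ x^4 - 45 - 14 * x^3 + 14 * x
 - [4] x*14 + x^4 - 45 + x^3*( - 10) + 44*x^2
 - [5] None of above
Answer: 5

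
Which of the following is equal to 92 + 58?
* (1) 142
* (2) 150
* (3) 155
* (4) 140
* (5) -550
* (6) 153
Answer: 2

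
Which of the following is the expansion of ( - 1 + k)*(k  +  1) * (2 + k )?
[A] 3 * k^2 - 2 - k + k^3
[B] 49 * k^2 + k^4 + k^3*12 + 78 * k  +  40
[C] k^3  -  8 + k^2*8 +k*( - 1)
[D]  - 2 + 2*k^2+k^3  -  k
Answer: D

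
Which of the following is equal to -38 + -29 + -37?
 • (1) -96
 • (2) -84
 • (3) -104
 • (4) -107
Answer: 3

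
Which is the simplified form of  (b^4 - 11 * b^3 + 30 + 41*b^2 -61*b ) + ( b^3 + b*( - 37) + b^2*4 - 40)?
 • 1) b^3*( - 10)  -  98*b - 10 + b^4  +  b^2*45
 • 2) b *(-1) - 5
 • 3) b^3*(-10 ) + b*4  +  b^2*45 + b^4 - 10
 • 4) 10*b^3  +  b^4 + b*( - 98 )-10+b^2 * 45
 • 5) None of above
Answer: 1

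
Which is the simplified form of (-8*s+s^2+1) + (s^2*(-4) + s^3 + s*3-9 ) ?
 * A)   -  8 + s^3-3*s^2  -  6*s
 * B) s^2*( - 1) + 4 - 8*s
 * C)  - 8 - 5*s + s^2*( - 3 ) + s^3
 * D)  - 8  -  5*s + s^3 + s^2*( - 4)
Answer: C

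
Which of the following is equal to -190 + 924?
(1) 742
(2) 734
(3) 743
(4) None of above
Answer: 2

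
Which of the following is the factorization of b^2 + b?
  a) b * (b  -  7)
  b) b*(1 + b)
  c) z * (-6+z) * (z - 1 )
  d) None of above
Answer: b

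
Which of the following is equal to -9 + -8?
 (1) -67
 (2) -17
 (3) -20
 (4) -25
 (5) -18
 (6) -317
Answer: 2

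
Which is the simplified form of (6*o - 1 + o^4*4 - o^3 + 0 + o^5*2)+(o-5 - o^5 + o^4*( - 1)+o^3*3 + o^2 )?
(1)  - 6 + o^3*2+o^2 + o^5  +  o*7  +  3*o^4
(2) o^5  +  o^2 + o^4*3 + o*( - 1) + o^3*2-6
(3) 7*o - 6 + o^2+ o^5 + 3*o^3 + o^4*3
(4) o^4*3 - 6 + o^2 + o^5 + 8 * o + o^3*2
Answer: 1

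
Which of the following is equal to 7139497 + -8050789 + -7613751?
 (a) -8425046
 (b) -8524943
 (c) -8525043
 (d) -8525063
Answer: c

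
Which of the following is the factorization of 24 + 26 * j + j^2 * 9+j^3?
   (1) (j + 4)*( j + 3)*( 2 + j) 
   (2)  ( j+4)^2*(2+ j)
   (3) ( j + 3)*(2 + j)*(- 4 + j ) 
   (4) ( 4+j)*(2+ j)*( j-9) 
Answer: 1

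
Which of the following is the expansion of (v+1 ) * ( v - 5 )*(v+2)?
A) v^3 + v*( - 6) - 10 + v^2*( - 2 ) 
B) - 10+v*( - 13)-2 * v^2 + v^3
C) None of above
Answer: B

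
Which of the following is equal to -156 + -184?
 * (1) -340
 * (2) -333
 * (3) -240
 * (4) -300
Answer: 1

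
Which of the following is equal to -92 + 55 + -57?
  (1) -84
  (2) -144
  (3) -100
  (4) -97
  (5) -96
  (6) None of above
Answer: 6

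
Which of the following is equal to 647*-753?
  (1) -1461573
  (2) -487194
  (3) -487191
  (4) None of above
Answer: 3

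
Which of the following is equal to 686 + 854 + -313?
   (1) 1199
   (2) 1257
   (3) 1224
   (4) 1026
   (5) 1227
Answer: 5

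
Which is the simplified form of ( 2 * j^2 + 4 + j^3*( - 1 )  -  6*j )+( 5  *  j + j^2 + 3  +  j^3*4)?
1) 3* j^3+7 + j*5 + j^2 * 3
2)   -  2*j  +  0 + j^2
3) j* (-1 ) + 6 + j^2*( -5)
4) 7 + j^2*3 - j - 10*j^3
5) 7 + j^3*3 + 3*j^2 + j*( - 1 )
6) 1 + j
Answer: 5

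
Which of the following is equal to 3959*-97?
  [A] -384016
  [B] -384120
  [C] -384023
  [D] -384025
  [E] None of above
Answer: C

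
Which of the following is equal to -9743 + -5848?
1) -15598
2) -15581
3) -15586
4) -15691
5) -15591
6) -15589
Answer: 5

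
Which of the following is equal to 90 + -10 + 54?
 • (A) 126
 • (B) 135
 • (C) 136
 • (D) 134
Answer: D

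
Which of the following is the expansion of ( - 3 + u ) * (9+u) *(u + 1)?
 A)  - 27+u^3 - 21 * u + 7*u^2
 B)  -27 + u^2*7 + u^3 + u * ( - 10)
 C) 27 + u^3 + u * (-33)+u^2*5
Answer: A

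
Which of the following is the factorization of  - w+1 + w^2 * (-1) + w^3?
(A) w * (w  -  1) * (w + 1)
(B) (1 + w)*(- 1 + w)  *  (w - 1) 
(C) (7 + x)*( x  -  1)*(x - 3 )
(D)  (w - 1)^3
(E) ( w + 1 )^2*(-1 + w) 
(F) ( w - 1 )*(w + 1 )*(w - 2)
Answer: B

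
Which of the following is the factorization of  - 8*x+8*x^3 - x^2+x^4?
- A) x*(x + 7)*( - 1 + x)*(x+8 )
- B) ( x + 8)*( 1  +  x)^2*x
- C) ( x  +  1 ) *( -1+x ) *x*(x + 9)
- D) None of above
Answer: D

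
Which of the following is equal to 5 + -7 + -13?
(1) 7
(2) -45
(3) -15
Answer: 3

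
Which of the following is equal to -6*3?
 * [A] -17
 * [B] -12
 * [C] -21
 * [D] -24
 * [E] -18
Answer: E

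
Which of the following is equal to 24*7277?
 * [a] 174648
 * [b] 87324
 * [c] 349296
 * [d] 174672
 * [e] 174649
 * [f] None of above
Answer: a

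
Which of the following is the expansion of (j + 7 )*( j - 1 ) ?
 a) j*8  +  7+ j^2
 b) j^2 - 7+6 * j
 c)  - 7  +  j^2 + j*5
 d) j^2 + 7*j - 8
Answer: b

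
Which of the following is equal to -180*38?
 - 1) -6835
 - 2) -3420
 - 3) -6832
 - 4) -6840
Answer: 4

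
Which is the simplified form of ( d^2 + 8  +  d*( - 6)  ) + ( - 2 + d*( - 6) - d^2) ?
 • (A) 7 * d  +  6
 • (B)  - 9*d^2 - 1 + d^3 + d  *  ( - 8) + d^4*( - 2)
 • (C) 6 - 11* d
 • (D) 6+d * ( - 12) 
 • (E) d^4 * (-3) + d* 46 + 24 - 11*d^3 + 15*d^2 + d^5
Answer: D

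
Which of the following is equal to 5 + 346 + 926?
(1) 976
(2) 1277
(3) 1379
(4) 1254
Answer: 2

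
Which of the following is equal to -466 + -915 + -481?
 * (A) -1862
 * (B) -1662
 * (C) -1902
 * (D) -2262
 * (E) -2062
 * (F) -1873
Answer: A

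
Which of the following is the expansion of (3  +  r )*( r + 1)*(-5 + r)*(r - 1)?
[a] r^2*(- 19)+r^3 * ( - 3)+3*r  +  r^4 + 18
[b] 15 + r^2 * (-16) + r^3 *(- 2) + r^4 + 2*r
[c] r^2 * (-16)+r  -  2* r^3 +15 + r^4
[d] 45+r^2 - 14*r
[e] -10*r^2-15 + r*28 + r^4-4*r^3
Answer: b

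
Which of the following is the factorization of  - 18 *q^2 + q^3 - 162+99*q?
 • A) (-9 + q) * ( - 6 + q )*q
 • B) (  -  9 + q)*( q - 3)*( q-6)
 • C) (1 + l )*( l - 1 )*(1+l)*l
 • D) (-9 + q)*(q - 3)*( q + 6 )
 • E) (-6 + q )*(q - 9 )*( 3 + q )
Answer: B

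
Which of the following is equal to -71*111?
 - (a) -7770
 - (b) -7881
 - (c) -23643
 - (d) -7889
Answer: b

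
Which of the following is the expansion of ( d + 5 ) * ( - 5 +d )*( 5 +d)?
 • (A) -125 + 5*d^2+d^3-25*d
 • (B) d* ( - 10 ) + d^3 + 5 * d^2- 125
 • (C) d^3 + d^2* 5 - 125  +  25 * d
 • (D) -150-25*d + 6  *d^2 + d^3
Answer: A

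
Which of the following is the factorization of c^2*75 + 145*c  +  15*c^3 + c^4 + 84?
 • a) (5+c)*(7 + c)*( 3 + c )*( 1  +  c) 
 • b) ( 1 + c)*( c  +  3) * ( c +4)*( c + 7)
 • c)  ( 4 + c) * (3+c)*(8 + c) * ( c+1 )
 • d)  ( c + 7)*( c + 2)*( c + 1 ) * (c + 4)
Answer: b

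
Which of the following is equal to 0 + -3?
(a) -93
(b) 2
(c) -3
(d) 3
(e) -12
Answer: c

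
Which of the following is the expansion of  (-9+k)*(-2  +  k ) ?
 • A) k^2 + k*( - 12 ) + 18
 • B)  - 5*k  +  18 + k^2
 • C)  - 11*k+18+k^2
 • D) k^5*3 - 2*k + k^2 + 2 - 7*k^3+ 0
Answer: C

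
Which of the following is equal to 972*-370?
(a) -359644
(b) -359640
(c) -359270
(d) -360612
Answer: b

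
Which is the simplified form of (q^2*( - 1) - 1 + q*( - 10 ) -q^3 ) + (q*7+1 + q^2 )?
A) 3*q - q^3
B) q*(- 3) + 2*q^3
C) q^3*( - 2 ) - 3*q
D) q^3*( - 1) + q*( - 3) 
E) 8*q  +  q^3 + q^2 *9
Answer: D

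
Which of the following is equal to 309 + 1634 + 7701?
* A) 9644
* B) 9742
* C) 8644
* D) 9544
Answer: A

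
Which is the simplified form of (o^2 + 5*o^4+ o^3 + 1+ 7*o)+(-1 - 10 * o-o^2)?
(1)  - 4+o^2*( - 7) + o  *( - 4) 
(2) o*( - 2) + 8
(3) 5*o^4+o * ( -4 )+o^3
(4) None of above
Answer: 4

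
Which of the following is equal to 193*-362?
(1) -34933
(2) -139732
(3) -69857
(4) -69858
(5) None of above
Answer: 5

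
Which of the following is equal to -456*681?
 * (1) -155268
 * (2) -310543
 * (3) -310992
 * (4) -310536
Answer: 4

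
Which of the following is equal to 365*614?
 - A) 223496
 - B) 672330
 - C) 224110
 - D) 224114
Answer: C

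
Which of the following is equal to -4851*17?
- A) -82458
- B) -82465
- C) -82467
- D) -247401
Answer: C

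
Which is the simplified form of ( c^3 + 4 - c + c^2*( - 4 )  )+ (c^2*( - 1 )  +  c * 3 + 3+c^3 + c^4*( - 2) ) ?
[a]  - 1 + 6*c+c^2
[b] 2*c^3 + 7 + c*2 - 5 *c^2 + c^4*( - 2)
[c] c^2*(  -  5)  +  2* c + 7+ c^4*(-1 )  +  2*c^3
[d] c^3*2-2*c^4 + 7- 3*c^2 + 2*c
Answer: b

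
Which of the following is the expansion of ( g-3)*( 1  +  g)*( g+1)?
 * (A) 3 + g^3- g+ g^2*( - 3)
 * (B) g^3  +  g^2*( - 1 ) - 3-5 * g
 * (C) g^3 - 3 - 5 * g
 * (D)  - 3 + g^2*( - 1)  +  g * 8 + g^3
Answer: B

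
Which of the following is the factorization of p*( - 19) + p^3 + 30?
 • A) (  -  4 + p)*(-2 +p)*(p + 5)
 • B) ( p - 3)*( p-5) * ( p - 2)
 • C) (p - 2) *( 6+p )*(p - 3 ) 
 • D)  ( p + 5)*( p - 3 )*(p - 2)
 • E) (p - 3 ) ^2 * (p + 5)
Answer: D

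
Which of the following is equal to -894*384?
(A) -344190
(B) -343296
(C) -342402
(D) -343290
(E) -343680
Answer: B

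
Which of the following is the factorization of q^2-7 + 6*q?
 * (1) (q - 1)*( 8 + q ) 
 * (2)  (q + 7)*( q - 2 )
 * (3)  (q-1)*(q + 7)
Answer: 3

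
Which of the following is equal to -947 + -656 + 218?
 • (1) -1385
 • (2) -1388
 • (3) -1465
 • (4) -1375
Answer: 1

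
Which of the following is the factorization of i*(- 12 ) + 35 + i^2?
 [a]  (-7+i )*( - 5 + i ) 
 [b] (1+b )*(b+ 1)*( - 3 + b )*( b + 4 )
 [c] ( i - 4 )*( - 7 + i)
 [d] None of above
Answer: a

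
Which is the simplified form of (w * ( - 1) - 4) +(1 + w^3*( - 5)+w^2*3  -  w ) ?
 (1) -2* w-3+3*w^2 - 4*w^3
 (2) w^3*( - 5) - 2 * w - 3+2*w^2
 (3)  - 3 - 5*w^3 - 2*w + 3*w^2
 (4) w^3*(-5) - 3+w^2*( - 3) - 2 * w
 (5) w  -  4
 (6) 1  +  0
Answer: 3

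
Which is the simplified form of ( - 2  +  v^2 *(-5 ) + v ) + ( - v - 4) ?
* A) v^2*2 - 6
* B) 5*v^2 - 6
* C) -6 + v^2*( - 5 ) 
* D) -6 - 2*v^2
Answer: C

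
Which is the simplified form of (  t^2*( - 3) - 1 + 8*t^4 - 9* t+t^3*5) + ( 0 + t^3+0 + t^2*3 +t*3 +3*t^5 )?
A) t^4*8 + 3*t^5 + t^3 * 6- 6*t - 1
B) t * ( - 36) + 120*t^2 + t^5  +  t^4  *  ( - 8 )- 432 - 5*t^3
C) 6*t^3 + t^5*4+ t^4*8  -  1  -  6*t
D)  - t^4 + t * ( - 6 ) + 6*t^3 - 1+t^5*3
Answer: A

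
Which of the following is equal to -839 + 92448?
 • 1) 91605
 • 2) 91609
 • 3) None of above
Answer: 2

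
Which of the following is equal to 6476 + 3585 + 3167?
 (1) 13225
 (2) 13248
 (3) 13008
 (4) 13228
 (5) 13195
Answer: 4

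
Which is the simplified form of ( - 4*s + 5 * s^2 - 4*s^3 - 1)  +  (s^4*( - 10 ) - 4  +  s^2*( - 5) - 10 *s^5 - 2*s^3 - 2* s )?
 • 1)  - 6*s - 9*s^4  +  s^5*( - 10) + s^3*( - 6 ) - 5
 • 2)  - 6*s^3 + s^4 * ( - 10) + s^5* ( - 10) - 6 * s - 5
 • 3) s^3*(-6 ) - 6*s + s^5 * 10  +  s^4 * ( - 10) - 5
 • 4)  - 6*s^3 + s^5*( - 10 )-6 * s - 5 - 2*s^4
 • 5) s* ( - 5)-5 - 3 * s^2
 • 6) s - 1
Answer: 2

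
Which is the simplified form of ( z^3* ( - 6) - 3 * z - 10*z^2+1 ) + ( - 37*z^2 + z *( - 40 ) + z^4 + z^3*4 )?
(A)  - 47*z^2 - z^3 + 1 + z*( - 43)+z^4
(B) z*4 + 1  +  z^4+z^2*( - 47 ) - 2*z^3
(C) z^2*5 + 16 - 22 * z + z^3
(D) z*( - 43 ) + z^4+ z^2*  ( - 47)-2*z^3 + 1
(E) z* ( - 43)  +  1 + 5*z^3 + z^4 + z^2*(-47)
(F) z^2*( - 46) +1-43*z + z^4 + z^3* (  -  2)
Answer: D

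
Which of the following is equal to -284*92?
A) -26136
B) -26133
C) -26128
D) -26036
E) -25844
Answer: C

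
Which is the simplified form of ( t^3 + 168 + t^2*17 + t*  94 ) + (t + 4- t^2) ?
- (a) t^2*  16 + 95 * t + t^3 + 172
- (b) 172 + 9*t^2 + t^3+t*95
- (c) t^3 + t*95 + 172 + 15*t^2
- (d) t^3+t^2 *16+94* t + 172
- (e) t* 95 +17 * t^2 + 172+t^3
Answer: a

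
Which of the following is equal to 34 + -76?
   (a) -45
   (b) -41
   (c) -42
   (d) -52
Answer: c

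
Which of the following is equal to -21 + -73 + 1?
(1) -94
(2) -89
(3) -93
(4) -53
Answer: 3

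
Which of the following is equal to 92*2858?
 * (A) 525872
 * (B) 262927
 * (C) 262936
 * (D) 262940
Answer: C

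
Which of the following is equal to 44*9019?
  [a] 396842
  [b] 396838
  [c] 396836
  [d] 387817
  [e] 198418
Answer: c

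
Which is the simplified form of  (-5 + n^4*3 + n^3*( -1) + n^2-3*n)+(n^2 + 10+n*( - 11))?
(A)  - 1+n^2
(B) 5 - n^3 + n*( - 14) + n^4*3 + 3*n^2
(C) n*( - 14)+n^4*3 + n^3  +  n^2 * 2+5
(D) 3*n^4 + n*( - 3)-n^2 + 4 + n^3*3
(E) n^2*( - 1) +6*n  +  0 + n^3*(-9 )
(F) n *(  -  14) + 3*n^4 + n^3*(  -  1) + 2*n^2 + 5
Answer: F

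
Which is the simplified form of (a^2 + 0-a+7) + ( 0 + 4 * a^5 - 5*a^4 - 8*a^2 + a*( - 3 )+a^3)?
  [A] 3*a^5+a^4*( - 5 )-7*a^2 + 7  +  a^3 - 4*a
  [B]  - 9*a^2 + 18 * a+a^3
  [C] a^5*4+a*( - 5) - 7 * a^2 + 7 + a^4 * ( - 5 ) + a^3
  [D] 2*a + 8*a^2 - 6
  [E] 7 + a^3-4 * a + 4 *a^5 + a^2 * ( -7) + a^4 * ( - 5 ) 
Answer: E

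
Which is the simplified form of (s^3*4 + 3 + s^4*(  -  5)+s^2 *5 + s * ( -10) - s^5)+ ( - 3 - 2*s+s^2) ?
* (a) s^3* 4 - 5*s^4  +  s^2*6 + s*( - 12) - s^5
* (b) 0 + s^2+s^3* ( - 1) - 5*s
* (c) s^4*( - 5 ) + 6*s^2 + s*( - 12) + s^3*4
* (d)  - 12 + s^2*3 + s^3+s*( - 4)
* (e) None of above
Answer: a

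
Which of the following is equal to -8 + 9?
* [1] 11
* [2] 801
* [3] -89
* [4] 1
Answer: 4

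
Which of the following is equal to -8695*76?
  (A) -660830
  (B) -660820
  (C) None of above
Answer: B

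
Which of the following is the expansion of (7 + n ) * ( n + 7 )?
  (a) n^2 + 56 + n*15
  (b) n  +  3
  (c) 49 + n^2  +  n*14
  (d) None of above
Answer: c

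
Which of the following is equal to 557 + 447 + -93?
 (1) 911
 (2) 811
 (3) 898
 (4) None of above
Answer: 1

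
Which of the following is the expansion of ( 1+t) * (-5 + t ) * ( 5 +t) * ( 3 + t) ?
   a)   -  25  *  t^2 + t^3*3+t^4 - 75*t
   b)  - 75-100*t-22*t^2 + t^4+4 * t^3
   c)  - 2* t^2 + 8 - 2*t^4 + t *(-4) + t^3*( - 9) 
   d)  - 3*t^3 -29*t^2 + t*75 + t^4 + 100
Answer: b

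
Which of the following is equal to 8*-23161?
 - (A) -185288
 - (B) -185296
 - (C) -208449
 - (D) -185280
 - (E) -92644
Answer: A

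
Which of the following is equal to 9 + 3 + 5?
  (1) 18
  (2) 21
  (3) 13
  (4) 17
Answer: 4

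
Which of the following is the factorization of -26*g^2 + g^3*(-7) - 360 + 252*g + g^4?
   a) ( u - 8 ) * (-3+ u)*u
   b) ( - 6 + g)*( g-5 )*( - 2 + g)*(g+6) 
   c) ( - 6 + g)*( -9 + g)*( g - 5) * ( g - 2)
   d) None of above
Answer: b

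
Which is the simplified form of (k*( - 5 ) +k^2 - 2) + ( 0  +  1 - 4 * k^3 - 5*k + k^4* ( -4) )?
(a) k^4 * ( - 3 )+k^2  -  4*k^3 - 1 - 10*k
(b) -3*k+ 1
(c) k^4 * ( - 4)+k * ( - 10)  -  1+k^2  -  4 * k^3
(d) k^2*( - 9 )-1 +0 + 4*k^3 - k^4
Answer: c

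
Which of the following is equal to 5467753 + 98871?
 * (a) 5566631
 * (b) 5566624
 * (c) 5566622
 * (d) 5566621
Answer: b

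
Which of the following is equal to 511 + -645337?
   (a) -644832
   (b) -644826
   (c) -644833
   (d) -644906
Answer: b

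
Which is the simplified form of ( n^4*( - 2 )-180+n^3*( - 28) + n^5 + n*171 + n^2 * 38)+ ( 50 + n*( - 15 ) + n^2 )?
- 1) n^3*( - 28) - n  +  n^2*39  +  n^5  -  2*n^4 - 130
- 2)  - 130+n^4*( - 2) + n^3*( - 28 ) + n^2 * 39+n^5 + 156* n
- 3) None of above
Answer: 2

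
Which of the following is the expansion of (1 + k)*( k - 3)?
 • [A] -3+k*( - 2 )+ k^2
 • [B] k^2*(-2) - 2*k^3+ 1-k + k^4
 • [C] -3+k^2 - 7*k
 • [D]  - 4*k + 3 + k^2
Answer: A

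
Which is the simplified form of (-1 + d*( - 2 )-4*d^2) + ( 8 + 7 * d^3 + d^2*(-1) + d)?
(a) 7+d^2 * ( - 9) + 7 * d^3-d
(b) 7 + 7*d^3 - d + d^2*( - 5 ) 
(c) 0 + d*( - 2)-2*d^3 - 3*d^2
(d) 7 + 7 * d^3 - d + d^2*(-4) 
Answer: b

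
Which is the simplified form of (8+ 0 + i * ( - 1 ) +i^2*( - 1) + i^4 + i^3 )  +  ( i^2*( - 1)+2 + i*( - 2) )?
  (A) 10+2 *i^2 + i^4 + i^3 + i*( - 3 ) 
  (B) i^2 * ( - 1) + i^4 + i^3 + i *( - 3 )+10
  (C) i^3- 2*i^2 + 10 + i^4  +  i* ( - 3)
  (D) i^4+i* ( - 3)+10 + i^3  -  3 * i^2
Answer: C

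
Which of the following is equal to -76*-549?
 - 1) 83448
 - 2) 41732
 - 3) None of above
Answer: 3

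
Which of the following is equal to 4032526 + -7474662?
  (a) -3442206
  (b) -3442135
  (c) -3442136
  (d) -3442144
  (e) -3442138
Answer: c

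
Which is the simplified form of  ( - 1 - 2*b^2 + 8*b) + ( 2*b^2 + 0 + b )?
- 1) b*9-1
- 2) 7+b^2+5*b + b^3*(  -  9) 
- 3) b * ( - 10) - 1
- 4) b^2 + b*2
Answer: 1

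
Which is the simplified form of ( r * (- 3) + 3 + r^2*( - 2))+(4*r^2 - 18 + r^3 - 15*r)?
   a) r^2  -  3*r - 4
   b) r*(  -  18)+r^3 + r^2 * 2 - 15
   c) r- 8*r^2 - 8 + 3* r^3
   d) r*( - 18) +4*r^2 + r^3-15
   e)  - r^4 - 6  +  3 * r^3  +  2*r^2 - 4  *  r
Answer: b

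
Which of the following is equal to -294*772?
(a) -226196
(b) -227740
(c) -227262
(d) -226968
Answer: d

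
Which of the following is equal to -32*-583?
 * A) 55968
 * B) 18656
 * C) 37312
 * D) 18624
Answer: B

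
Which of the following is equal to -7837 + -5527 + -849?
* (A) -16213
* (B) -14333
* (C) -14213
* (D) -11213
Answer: C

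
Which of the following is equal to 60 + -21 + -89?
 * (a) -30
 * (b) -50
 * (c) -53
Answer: b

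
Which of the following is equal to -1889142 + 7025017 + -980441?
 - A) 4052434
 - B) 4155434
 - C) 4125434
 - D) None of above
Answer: B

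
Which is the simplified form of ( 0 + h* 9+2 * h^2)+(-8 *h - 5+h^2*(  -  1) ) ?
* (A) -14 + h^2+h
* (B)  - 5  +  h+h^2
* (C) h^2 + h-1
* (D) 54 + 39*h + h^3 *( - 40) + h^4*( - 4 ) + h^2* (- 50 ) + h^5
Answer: B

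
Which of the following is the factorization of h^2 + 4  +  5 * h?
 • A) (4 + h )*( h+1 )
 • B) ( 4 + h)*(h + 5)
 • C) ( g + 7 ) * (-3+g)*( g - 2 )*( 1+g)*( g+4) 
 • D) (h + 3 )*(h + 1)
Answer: A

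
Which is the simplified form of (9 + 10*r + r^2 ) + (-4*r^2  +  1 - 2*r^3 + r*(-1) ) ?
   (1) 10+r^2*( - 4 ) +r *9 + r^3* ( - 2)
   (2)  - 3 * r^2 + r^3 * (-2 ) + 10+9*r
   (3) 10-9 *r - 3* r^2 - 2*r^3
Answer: 2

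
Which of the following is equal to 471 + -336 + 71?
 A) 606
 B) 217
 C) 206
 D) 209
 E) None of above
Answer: C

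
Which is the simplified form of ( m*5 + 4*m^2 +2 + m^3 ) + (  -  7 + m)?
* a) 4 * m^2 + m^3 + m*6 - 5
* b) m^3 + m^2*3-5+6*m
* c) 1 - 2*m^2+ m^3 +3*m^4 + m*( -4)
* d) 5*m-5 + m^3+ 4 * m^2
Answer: a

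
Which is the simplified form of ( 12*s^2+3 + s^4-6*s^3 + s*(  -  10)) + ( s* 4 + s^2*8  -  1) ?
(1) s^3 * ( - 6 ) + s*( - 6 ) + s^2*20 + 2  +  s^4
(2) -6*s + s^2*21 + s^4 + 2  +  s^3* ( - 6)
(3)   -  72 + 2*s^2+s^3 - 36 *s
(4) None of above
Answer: 1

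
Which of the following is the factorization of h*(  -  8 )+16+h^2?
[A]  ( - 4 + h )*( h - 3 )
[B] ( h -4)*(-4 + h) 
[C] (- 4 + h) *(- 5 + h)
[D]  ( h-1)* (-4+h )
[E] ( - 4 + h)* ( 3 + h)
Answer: B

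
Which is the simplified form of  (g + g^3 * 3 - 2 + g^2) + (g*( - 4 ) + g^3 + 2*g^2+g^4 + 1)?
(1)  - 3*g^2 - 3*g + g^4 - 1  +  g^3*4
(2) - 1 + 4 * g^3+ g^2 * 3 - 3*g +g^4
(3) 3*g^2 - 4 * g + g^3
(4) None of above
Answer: 2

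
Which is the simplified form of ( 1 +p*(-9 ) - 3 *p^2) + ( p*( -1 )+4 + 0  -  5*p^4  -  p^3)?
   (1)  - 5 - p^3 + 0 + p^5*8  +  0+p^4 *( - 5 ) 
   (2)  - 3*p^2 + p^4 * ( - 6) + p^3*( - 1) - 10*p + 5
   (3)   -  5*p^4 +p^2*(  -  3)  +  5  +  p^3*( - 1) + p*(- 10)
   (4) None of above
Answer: 3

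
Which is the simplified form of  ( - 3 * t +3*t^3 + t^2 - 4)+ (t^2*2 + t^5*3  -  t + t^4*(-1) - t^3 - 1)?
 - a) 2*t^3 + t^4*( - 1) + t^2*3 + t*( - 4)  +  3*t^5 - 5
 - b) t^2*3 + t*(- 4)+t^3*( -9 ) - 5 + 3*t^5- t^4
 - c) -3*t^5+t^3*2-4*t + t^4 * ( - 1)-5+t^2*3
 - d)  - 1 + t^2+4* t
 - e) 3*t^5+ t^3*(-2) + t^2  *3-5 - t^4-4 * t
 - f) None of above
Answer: a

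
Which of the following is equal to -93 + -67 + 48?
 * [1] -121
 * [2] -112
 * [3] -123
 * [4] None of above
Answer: 2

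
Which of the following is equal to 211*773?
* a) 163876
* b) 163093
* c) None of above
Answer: c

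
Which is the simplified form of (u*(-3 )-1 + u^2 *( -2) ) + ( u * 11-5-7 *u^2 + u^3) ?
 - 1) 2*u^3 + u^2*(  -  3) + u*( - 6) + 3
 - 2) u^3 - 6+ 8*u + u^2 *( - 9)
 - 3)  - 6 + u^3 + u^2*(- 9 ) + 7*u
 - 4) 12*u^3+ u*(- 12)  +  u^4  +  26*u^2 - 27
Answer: 2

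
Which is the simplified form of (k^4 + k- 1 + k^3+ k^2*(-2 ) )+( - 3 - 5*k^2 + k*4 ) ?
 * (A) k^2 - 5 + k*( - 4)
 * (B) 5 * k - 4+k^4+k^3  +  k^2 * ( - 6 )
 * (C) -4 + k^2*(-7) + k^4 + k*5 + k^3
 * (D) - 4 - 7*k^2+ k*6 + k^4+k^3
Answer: C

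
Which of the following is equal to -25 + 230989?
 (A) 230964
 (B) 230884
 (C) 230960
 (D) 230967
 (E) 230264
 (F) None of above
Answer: A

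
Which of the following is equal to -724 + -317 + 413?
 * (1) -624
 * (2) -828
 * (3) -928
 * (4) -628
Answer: 4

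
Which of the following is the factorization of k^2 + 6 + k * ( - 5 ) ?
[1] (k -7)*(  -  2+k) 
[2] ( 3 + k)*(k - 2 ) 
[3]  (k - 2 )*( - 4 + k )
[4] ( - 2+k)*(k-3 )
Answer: 4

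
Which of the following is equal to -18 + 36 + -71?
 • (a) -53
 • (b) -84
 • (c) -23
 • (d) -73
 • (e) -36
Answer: a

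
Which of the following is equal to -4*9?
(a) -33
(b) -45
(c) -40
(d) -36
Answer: d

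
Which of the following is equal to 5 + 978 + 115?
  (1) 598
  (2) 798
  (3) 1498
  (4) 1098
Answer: 4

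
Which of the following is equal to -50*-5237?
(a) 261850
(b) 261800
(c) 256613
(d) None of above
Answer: a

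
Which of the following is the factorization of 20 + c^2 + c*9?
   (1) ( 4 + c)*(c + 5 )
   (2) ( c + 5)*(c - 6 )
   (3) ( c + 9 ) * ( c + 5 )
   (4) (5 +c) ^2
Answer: 1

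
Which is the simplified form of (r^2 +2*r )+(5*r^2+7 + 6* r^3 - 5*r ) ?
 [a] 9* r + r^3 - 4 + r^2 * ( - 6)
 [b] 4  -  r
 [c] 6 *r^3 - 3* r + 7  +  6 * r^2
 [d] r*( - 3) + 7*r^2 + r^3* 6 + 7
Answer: c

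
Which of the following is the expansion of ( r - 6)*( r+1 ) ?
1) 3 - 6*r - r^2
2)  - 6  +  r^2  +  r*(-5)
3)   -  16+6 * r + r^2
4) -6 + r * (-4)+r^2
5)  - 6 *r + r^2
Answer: 2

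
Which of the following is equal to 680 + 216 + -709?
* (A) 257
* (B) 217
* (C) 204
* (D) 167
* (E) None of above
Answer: E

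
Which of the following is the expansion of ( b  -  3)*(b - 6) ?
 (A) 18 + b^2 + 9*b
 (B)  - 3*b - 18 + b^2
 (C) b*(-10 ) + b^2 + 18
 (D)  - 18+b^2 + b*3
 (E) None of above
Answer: E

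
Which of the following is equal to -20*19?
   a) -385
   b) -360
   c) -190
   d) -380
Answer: d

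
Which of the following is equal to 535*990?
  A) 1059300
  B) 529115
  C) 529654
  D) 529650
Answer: D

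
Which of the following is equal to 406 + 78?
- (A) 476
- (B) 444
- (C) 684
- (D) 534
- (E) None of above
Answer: E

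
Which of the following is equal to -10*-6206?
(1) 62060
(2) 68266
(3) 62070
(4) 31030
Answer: 1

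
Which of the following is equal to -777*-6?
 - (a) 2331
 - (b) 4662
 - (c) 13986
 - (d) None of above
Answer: b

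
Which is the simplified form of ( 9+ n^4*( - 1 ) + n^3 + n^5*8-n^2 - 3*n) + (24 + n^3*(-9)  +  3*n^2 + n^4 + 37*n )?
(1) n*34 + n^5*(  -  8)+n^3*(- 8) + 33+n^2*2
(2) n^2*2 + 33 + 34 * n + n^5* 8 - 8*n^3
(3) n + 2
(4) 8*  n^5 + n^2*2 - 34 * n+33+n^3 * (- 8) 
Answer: 2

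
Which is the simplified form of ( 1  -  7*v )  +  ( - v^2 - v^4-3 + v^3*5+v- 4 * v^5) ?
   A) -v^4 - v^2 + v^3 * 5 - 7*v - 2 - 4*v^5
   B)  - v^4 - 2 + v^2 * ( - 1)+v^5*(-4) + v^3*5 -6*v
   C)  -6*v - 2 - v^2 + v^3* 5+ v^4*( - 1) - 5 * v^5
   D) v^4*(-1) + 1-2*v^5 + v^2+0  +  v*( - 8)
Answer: B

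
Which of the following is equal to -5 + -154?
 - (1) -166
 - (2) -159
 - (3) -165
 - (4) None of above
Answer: 2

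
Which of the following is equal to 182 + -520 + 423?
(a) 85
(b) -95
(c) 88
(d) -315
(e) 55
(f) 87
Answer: a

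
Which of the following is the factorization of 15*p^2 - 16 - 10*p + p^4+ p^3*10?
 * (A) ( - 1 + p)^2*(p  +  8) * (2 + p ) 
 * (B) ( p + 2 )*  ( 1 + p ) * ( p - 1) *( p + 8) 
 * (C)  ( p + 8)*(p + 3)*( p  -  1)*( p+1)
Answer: B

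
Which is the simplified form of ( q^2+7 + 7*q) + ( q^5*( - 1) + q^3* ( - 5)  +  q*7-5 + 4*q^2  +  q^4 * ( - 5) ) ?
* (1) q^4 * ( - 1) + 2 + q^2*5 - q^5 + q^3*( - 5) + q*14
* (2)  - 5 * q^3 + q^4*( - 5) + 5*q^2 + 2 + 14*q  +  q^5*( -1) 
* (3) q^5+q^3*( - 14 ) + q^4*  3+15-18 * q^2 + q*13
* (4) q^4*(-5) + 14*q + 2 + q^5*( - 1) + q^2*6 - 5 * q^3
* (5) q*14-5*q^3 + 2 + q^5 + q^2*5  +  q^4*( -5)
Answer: 2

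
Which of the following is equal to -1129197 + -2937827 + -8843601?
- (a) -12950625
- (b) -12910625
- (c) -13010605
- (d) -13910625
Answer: b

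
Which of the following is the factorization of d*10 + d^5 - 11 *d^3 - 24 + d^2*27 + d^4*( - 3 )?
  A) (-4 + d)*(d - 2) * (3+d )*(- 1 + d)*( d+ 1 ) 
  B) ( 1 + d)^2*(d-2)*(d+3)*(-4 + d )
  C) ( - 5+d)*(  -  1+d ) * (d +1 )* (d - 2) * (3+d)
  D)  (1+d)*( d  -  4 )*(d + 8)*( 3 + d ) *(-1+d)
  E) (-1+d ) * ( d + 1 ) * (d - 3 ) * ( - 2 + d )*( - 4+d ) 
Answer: A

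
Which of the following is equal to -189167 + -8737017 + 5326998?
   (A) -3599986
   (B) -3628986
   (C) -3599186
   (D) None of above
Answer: C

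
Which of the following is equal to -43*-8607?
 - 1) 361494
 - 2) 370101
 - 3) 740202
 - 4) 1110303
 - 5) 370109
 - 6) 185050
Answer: 2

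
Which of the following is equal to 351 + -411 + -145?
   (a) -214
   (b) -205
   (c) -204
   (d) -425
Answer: b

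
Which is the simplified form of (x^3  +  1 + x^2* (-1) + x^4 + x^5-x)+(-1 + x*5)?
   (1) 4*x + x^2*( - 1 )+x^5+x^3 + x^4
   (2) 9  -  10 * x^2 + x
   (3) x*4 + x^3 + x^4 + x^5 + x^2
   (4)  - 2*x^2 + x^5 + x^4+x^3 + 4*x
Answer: 1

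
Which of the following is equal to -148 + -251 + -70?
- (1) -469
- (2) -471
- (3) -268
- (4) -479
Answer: 1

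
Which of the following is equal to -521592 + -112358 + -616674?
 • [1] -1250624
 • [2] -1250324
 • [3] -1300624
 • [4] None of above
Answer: 1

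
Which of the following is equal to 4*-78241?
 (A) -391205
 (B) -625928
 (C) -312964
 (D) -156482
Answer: C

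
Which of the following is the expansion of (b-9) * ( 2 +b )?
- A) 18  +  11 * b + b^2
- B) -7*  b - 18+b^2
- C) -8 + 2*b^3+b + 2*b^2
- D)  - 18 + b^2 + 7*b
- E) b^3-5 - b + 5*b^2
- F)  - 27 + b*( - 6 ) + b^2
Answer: B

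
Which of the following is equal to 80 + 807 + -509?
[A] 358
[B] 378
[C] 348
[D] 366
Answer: B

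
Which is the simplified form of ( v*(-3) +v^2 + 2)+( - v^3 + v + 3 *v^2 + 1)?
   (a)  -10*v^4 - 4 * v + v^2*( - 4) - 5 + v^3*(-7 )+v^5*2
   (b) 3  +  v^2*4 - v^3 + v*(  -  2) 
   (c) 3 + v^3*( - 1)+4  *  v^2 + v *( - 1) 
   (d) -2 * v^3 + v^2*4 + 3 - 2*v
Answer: b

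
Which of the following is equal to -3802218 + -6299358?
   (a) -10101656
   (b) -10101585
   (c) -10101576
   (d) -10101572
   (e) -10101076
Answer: c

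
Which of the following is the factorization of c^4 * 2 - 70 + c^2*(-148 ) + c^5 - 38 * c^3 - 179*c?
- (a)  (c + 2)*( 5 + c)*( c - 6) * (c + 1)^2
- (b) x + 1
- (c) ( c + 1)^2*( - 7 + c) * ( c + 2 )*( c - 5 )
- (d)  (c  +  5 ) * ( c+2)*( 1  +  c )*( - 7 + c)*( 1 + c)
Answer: d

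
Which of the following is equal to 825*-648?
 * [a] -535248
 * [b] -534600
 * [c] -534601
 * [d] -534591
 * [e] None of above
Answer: b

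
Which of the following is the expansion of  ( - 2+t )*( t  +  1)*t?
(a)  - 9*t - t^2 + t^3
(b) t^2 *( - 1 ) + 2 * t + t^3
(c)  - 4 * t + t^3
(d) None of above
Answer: d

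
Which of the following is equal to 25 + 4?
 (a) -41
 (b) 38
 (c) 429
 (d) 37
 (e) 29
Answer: e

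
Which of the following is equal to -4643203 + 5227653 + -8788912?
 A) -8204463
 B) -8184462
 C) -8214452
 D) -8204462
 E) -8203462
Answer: D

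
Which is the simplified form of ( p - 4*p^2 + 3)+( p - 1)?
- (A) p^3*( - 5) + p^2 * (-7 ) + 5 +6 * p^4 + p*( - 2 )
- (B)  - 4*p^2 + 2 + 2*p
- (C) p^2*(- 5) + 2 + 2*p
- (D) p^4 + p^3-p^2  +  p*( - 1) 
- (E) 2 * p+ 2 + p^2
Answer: B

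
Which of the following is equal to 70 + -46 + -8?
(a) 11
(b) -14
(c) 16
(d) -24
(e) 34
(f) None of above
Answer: c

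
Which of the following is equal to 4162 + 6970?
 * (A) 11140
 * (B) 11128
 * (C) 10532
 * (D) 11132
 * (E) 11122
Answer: D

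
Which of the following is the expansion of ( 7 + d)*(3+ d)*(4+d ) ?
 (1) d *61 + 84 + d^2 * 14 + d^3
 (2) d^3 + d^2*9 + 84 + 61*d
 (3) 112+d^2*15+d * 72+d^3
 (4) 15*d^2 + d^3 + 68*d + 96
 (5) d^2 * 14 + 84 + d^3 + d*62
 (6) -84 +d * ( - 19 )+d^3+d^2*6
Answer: 1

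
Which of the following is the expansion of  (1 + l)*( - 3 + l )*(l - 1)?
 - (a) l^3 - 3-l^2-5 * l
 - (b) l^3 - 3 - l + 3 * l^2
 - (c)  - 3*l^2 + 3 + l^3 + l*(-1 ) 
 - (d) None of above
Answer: c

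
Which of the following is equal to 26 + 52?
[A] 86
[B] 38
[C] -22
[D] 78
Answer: D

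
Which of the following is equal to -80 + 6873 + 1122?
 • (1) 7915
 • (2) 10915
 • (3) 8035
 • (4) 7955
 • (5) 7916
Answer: 1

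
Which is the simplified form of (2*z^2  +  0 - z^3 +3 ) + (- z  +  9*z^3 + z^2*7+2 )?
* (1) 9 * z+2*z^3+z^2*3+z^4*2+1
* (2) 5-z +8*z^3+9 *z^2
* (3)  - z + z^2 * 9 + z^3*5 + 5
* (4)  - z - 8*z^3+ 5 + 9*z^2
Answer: 2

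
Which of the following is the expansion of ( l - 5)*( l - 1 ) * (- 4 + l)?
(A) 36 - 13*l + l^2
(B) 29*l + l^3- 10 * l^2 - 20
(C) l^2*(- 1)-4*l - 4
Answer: B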